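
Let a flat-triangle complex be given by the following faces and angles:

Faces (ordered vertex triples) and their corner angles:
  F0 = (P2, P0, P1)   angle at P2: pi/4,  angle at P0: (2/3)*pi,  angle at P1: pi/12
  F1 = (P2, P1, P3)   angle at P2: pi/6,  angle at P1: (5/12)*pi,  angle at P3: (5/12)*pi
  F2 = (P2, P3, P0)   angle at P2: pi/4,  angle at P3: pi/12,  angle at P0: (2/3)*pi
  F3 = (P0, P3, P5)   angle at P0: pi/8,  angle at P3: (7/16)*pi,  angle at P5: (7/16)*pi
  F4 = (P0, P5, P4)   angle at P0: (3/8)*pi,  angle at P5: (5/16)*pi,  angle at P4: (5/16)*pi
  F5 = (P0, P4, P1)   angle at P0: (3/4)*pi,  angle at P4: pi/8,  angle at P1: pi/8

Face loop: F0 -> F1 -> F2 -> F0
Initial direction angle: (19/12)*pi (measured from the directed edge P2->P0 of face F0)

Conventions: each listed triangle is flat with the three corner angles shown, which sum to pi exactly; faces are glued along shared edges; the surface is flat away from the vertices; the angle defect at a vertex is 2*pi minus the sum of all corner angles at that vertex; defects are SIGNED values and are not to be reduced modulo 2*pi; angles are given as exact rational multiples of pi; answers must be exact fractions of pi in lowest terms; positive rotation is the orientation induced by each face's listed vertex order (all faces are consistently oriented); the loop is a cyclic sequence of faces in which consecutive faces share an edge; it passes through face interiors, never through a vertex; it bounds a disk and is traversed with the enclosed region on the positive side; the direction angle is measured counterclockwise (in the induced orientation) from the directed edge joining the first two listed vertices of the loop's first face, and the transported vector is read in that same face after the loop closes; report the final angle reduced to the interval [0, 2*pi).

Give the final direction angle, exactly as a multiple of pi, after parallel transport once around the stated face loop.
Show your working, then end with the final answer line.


enclosed vertex P2: corner angles sum to (2/3)*pi, defect = 2*pi - (2/3)*pi = (4/3)*pi
the rotation equals the total enclosed defect, so the final angle is initial + defects (mod 2*pi)
final angle = (19/12)*pi + (4/3)*pi = (11/12)*pi (mod 2*pi)

Answer: final direction angle = (11/12)*pi


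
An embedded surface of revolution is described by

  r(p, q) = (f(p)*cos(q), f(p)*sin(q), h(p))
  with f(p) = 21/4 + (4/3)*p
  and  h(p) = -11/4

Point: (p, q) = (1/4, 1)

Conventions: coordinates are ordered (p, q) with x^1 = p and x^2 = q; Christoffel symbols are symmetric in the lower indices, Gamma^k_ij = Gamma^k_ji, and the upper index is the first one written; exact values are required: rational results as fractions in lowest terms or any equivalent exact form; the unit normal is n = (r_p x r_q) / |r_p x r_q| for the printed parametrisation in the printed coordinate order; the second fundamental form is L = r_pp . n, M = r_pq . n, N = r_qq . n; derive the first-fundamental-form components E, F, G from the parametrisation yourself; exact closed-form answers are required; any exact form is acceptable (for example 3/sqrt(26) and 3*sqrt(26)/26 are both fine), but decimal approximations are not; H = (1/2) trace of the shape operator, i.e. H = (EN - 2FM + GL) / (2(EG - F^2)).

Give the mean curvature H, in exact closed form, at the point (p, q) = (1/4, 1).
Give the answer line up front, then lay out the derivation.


Answer: H = 0

f = 67/12, f' = 4/3, f'' = 0, h' = 0, h'' = 0
E = 16/9, F = 0, G = 4489/144; answer radicand W^2 = 16/9
unnormalised second-form numerators: l = 0, m = 0, n = 0; L = l/sqrt(16/9), and similarly M = m/sqrt(W^2), N = n/sqrt(W^2)
H = (E*n - 2*F*m + G*l) / (2*(EG - F^2)*sqrt(W^2)); E*n - 2*F*m + G*l = 0, EG - F^2 = 4489/81, so H = (0)/sqrt(16/9)


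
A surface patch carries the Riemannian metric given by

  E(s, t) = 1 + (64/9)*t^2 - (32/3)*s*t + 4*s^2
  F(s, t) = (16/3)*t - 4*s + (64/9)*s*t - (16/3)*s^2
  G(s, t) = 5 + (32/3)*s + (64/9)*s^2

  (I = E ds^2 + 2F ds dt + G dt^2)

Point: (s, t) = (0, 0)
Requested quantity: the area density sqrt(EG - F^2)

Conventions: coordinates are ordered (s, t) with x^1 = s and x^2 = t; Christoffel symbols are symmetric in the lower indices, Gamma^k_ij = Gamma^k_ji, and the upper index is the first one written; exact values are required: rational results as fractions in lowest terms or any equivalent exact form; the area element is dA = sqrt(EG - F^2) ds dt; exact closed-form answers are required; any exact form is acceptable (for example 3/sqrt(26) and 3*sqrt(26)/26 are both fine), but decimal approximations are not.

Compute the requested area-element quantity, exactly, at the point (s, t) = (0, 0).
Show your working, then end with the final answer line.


E = 1, F = 0, G = 5; EG - F^2 = 5

Answer: sqrt(EG - F^2) = sqrt(5)


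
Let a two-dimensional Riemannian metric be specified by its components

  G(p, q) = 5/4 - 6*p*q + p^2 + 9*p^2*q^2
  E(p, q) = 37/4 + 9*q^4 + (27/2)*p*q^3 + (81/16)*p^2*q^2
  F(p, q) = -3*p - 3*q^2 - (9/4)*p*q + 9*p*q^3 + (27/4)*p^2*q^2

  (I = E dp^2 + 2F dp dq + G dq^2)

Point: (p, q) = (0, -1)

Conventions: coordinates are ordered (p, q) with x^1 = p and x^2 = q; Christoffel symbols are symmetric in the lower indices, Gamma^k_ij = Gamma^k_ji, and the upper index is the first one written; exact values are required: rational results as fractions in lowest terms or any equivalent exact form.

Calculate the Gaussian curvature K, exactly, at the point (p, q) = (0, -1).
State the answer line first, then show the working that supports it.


Answer: K = -88532/48841

E = 73/4, F = -3, G = 5/4, EG - F^2 = 221/16 at the point
E_p = -27/2, E_q = -36, F_p = -39/4, F_q = 6, G_p = 6, G_q = 0
E_qq = 108, F_pq = 99/4, G_pp = 20
By Brioschi, K is (det M1 - det M2) divided by (EG - F^2) squared.
M1 = [[-E_qq/2 + F_pq - G_pp/2, E_p/2, F_p - E_q/2], [F_q - G_p/2, E, F], [G_q/2, F, G]] = [[-157/4, -27/4, 33/4], [3, 73/4, -3], [0, -3, 5/4]]; det M1 = -37829/64
M2 = [[0, E_q/2, G_p/2], [E_q/2, E, F], [G_p/2, F, G]] = [[0, -18, 3], [-18, 73/4, -3], [3, -3, 5/4]]; det M2 = -981/4
det M1 - det M2 = -22133/64; K = -22133/64 / (221/16)^2 = -88532/48841


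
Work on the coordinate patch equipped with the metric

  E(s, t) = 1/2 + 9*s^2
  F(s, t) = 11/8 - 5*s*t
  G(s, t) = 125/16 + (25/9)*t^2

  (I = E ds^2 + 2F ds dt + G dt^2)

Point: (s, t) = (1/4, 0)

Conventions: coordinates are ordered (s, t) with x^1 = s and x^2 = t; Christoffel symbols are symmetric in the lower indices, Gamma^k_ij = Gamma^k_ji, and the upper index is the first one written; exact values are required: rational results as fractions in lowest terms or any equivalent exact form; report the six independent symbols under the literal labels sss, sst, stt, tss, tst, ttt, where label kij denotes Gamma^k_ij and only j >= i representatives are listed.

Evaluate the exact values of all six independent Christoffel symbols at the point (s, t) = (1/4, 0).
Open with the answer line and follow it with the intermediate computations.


Answer: Gamma_sss = 1500/547, Gamma_sst = 0, Gamma_stt = -2500/1641, Gamma_tss = -264/547, Gamma_tst = 0, Gamma_ttt = 440/1641

E = 17/16, F = 11/8, G = 125/16 at the point
E_s = 9/2, E_t = 0, F_s = 0, F_t = -5/4, G_s = 0, G_t = 0
EG - F^2 = 1641/256;  g^inv = (256/1641) * [[125/16, -11/8], [-11/8, 17/16]]
first-kind symbols [ij,l] = (1/2)(d_i g_jl + d_j g_il - d_l g_ij): [ss,s] = E_s/2 = 9/4, [ss,t] = F_s - E_t/2 = 0, [st,s] = E_t/2 = 0, [st,t] = G_s/2 = 0, [tt,s] = F_t - G_s/2 = -5/4, [tt,t] = G_t/2 = 0
Gamma^s_ij = (G*[ij,s] - F*[ij,t])/(EG - F^2), Gamma^t_ij = (E*[ij,t] - F*[ij,s])/(EG - F^2)


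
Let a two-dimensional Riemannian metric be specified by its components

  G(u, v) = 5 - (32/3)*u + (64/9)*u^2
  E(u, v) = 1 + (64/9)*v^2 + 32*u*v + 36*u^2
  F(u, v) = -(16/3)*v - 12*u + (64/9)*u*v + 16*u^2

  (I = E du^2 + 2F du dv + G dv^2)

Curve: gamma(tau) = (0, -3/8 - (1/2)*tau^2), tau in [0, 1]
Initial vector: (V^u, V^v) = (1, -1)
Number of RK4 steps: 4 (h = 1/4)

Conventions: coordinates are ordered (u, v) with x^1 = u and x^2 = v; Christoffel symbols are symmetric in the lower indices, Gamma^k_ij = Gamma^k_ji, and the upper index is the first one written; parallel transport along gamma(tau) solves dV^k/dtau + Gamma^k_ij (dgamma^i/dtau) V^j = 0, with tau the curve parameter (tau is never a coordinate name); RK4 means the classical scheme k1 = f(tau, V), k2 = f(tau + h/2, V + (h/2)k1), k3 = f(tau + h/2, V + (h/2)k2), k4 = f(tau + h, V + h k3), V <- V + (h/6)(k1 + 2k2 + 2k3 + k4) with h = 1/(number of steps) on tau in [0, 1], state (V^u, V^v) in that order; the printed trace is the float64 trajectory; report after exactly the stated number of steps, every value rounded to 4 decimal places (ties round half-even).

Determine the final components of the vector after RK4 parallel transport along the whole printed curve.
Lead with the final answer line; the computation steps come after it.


Answer: V^u = 0.7579, V^v = -1.3074

gamma'(tau) = (0, -tau); f(tau, V)^k = -Gamma^k_ij(gamma(tau)) gamma'^i(tau) V^j; h = 1/4; intermediate values shown to 6 dp
curve data and Christoffel symbols at the stage parameters:
  tau = 0.000000: gamma = (0.000000, -0.375000), gamma' = (0.000000, 0.000000); Gamma_uuu = -1.000000, Gamma_uuv = -0.444444, Gamma_uvv = 0.000000, Gamma_vuu = -2.000000, Gamma_vuv = -0.888889, Gamma_vvv = 0.000000
  tau = 0.125000: gamma = (0.000000, -0.382812), gamma' = (0.000000, -0.125000); Gamma_uuu = -1.013720, Gamma_uuv = -0.450542, Gamma_uvv = 0.000000, Gamma_vuu = -1.986064, Gamma_vuv = -0.882695, Gamma_vvv = 0.000000
  tau = 0.250000: gamma = (0.000000, -0.406250), gamma' = (0.000000, -0.250000); Gamma_uuu = -1.052868, Gamma_uuv = -0.467942, Gamma_uvv = 0.000000, Gamma_vuu = -1.943757, Gamma_vuv = -0.863892, Gamma_vvv = 0.000000
  tau = 0.375000: gamma = (0.000000, -0.445312), gamma' = (0.000000, -0.375000); Gamma_uuu = -1.111517, Gamma_uuv = -0.494008, Gamma_uvv = 0.000000, Gamma_vuu = -1.872029, Gamma_vuv = -0.832013, Gamma_vvv = 0.000000
  tau = 0.500000: gamma = (0.000000, -0.500000), gamma' = (0.000000, -0.500000); Gamma_uuu = -1.180328, Gamma_uuv = -0.524590, Gamma_uvv = 0.000000, Gamma_vuu = -1.770492, Gamma_vuv = -0.786885, Gamma_vvv = 0.000000
  tau = 0.625000: gamma = (0.000000, -0.570312), gamma' = (0.000000, -0.625000); Gamma_uuu = -1.247789, Gamma_uuv = -0.554573, Gamma_uvv = 0.000000, Gamma_vuu = -1.640928, Gamma_vuv = -0.729301, Gamma_vvv = 0.000000
  tau = 0.750000: gamma = (0.000000, -0.656250), gamma' = (0.000000, -0.750000); Gamma_uuu = -1.302326, Gamma_uuv = -0.578811, Gamma_uvv = 0.000000, Gamma_vuu = -1.488372, Gamma_vuv = -0.661499, Gamma_vvv = 0.000000
  tau = 0.875000: gamma = (0.000000, -0.757812), gamma' = (0.000000, -0.875000); Gamma_uuu = -1.334799, Gamma_uuv = -0.593244, Gamma_uvv = 0.000000, Gamma_vuu = -1.321038, Gamma_vuv = -0.587128, Gamma_vvv = 0.000000
  tau = 1.000000: gamma = (0.000000, -0.875000), gamma' = (0.000000, -1.000000); Gamma_uuu = -1.340426, Gamma_uuv = -0.595745, Gamma_uvv = 0.000000, Gamma_vuu = -1.148936, Gamma_vuv = -0.510638, Gamma_vvv = 0.000000
step 0: V^u = 1.0000, V^v = -1.0000
step 1: k1 = (0.000000, 0.000000), k2 = (-0.056318, -0.110337), k3 = (-0.055921, -0.109560), k4 = (-0.115350, -0.212954); V <- V + (h/6)(k1 + 2k2 + 2k3 + k4): V^u = 0.9858, V^v = -1.0272
step 2: k1 = (-0.115329, -0.212915), k2 = (-0.179959, -0.303089), k3 = (-0.178463, -0.300569), k4 = (-0.246879, -0.370318); V <- V + (h/6)(k1 + 2k2 + 2k3 + k4): V^u = 0.9409, V^v = -1.1018
step 3: k1 = (-0.246788, -0.370182), k2 = (-0.315424, -0.414805), k3 = (-0.312451, -0.410894), k4 = (-0.374535, -0.428040); V <- V + (h/6)(k1 + 2k2 + 2k3 + k4): V^u = 0.8627, V^v = -1.2039
step 4: k1 = (-0.374492, -0.427991), k2 = (-0.423502, -0.419136), k3 = (-0.420322, -0.415989), k4 = (-0.451329, -0.386854); V <- V + (h/6)(k1 + 2k2 + 2k3 + k4): V^u = 0.7579, V^v = -1.3074


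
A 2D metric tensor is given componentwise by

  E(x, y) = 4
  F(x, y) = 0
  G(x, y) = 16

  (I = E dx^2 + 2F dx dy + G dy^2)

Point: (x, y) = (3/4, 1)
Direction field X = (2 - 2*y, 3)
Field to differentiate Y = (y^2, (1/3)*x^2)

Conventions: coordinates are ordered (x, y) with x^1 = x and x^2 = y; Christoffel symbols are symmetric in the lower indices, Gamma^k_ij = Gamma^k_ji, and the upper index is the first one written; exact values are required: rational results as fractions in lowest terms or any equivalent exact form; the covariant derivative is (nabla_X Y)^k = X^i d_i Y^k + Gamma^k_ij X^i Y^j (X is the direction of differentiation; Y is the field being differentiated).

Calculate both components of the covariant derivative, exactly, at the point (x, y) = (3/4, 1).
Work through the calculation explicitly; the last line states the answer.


E = 4, F = 0, G = 16 at the point
E_x = 0, E_y = 0, F_x = 0, F_y = 0, G_x = 0, G_y = 0
EG - F^2 = 64;  g^inv = (1/64) * [[16, 0], [0, 4]]
first-kind symbols [ij,l] = (1/2)(d_i g_jl + d_j g_il - d_l g_ij): [xx,x] = E_x/2 = 0, [xx,y] = F_x - E_y/2 = 0, [xy,x] = E_y/2 = 0, [xy,y] = G_x/2 = 0, [yy,x] = F_y - G_x/2 = 0, [yy,y] = G_y/2 = 0
Gamma^x_ij = (G*[ij,x] - F*[ij,y])/(EG - F^2), Gamma^y_ij = (E*[ij,y] - F*[ij,x])/(EG - F^2)
Gamma_xxx = 0, Gamma_xxy = 0, Gamma_xyy = 0, Gamma_yxx = 0, Gamma_yxy = 0, Gamma_yyy = 0
X = (0, 3), Y = (1, 3/16) at the point

Answer: (nabla_X Y)^x = 6, (nabla_X Y)^y = 0


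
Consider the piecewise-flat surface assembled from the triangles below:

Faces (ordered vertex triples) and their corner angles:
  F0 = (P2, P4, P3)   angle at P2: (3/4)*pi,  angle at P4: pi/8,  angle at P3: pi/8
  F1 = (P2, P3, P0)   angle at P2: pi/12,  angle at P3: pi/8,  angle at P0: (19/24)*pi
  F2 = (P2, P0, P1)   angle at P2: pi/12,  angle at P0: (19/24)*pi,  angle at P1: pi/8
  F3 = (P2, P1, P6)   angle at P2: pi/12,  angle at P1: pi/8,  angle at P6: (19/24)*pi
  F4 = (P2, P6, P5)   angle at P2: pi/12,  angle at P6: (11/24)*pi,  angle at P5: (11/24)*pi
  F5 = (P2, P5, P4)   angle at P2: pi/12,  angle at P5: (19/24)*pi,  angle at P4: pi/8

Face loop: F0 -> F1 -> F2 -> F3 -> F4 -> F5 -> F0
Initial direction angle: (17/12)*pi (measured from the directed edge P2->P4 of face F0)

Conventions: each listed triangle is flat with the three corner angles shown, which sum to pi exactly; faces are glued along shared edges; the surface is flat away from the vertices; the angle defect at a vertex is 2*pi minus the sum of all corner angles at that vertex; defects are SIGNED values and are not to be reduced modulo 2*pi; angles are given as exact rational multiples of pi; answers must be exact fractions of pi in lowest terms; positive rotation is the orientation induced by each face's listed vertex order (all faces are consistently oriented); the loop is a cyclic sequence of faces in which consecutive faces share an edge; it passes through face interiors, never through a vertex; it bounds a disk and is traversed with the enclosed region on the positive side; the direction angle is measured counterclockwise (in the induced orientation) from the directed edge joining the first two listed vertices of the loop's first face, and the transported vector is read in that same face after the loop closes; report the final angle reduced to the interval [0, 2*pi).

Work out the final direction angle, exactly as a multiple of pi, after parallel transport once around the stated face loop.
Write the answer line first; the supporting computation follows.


Answer: final direction angle = pi/4

enclosed vertex P2: corner angles sum to (7/6)*pi, defect = 2*pi - (7/6)*pi = (5/6)*pi
the rotation equals the total enclosed defect, so the final angle is initial + defects (mod 2*pi)
final angle = (17/12)*pi + (5/6)*pi = pi/4 (mod 2*pi)


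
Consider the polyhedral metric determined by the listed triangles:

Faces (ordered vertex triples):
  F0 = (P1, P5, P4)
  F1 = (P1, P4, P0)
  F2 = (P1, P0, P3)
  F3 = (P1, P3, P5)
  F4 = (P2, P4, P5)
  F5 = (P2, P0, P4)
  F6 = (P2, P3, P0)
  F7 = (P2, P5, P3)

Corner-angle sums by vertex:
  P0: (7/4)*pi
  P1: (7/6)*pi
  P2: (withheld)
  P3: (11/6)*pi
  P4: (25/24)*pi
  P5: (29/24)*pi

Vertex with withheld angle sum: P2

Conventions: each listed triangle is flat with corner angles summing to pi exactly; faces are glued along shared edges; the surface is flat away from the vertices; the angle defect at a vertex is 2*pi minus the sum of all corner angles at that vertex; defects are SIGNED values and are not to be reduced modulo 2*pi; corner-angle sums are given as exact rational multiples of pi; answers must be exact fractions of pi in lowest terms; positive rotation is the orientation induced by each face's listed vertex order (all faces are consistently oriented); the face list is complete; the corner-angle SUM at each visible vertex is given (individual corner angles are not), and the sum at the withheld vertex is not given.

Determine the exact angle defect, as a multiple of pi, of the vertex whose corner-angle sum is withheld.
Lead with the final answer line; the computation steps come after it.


Answer: defect(P2) = pi

V = 6, E = 12, F = 8; chi = V - E + F = 2
Gauss-Bonnet: total defect = 2*pi*chi = 4*pi; visible defects sum to 3*pi


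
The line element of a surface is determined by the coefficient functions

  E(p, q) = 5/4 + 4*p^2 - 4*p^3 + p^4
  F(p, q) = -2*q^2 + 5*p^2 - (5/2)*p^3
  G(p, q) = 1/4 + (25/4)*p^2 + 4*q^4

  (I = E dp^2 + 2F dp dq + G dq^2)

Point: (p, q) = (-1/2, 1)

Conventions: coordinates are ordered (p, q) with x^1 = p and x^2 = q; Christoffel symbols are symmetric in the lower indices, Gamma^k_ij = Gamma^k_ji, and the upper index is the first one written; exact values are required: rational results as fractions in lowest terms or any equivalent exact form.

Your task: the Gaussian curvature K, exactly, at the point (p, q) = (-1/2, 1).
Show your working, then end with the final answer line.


E = 45/16, F = -7/16, G = 93/16, EG - F^2 = 517/32 at the point
E_p = -15/2, E_q = 0, F_p = -55/8, F_q = -4, G_p = -25/4, G_q = 16
E_qq = 0, F_pq = 0, G_pp = 25/2
K follows from Brioschi's formula, (det M1 - det M2)/(EG - F^2)^2.
M1 = [[-E_qq/2 + F_pq - G_pp/2, E_p/2, F_p - E_q/2], [F_q - G_p/2, E, F], [G_q/2, F, G]] = [[-25/4, -15/4, -55/8], [-7/8, 45/16, -7/16], [8, -7/16, 93/16]]; det M1 = 46215/1024
M2 = [[0, E_q/2, G_p/2], [E_q/2, E, F], [G_p/2, F, G]] = [[0, 0, -25/8], [0, 45/16, -7/16], [-25/8, -7/16, 93/16]]; det M2 = -28125/1024
det M1 - det M2 = 18585/256; K = 18585/256 / (517/32)^2 = 74340/267289

Answer: K = 74340/267289


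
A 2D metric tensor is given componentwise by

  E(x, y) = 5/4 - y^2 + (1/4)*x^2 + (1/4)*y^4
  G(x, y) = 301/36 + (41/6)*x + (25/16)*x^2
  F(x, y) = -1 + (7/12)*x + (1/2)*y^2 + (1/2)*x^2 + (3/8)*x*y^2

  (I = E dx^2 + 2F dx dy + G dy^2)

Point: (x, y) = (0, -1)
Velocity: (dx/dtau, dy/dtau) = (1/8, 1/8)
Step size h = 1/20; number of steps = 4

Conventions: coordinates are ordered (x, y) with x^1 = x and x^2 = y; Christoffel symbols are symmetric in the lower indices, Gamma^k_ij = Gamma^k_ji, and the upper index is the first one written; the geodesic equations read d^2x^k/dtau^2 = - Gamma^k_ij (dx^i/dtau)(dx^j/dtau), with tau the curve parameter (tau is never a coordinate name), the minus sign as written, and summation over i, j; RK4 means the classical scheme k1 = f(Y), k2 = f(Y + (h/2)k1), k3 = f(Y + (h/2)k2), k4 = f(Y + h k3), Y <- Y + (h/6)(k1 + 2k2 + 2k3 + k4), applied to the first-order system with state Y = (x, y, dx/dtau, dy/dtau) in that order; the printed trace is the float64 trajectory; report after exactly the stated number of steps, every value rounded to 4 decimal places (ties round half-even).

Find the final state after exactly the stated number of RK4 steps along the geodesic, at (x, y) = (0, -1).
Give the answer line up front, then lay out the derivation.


Answer: x = 0.0269, y = -0.9752, dx/dtau = 0.1433, dy/dtau = 0.1232

f(Y) = (dx/dtau, dy/dtau, -Gamma^x_ij Y'^i Y'^j, -Gamma^y_ij Y'^i Y'^j) with the Gammas evaluated at the stage position; h = 0.050000; intermediate values shown to 6 dp
step 0: x = 0.0000, y = -1.0000, dx/dtau = 0.1250, dy/dtau = 0.1250
step 1:
  k1: at (x, y) = (0.000000, -1.000000), (dx/dtau, dy/dtau) = (0.125000, 0.125000); Gamma_xxx = 0.058304, Gamma_xxy = 1.498233, Gamma_xyy = -9.395171, Gamma_yxx = 0.058304, Gamma_yxy = 0.498233, Gamma_yyy = -0.561837; k1 = (0.125000, 0.125000, 0.099069, -0.007702)
  k2: at (x, y) = (0.003125, -0.996875), (dx/dtau, dy/dtau) = (0.127477, 0.124807); Gamma_xxx = 0.059332, Gamma_xxy = 1.491020, Gamma_xyy = -9.340433, Gamma_yxx = 0.058126, Gamma_yxy = 0.497138, Gamma_yyy = -0.557282; k2 = (0.127477, 0.124807, 0.097086, -0.008083)
  k3: at (x, y) = (0.003187, -0.996880), (dx/dtau, dy/dtau) = (0.127427, 0.124798); Gamma_xxx = 0.059363, Gamma_xxy = 1.490936, Gamma_xyy = -9.340658, Gamma_yxx = 0.058133, Gamma_yxy = 0.497108, Gamma_yyy = -0.557196; k3 = (0.127427, 0.124798, 0.097093, -0.008077)
  k4: at (x, y) = (0.006371, -0.993760), (dx/dtau, dy/dtau) = (0.129855, 0.124596); Gamma_xxx = 0.060409, Gamma_xxy = 1.483630, Gamma_xyy = -9.286557, Gamma_yxx = 0.057966, Gamma_yxy = 0.495986, Gamma_yyy = -0.552598; k4 = (0.129855, 0.124596, 0.095139, -0.008448)
  Y <- Y + (h/6)(k1 + 2k2 + 2k3 + k4): x = 0.0064, y = -0.9938, dx/dtau = 0.1299, dy/dtau = 0.1246
step 2:
  k1: at (x, y) = (0.006372, -0.993760), (dx/dtau, dy/dtau) = (0.129855, 0.124596); Gamma_xxx = 0.060409, Gamma_xxy = 1.483629, Gamma_xyy = -9.286555, Gamma_yxx = 0.057966, Gamma_yxy = 0.495986, Gamma_yyy = -0.552597; k1 = (0.129855, 0.124596, 0.095139, -0.008448)
  k2: at (x, y) = (0.009619, -0.990645), (dx/dtau, dy/dtau) = (0.132233, 0.124385); Gamma_xxx = 0.061474, Gamma_xxy = 1.476228, Gamma_xyy = -9.233083, Gamma_yxx = 0.057810, Gamma_yxy = 0.494836, Gamma_yyy = -0.547954; k2 = (0.132233, 0.124385, 0.093214, -0.008811)
  k3: at (x, y) = (0.009678, -0.990650), (dx/dtau, dy/dtau) = (0.132185, 0.124376); Gamma_xxx = 0.061503, Gamma_xxy = 1.476149, Gamma_xyy = -9.233307, Gamma_yxx = 0.057817, Gamma_yxy = 0.494808, Gamma_yyy = -0.547872; k3 = (0.132185, 0.124376, 0.093221, -0.008805)
  k4: at (x, y) = (0.012981, -0.987541), (dx/dtau, dy/dtau) = (0.134516, 0.124156); Gamma_xxx = 0.062585, Gamma_xxy = 1.468665, Gamma_xyy = -9.180460, Gamma_yxx = 0.057671, Gamma_yxy = 0.493634, Gamma_yyy = -0.543192; k4 = (0.134516, 0.124156, 0.091325, -0.009159)
  Y <- Y + (h/6)(k1 + 2k2 + 2k3 + k4): x = 0.0130, y = -0.9875, dx/dtau = 0.1345, dy/dtau = 0.1242
step 3:
  k1: at (x, y) = (0.012982, -0.987541), (dx/dtau, dy/dtau) = (0.134516, 0.124156); Gamma_xxx = 0.062585, Gamma_xxy = 1.468663, Gamma_xyy = -9.180459, Gamma_yxx = 0.057671, Gamma_yxy = 0.493634, Gamma_yyy = -0.543191; k1 = (0.134516, 0.124156, 0.091325, -0.009159)
  k2: at (x, y) = (0.016345, -0.984437), (dx/dtau, dy/dtau) = (0.136799, 0.123927); Gamma_xxx = 0.063683, Gamma_xxy = 1.461095, Gamma_xyy = -9.128230, Gamma_yxx = 0.057535, Gamma_yxy = 0.492435, Gamma_yyy = -0.538472; k2 = (0.136799, 0.123927, 0.089458, -0.009503)
  k3: at (x, y) = (0.016402, -0.984443), (dx/dtau, dy/dtau) = (0.136752, 0.123918); Gamma_xxx = 0.063710, Gamma_xxy = 1.461021, Gamma_xyy = -9.128452, Gamma_yxx = 0.057541, Gamma_yxy = 0.492408, Gamma_yyy = -0.538395; k3 = (0.136752, 0.123918, 0.089465, -0.009497)
  k4: at (x, y) = (0.019820, -0.981345), (dx/dtau, dy/dtau) = (0.138989, 0.123681); Gamma_xxx = 0.064822, Gamma_xxy = 1.453379, Gamma_xyy = -9.076838, Gamma_yxx = 0.057415, Gamma_yxy = 0.491187, Gamma_yyy = -0.533646; k4 = (0.138989, 0.123681, 0.087628, -0.009833)
  Y <- Y + (h/6)(k1 + 2k2 + 2k3 + k4): x = 0.0198, y = -0.9813, dx/dtau = 0.1390, dy/dtau = 0.1237
step 4:
  k1: at (x, y) = (0.019821, -0.981345), (dx/dtau, dy/dtau) = (0.138989, 0.123681); Gamma_xxx = 0.064823, Gamma_xxy = 1.453378, Gamma_xyy = -9.076837, Gamma_yxx = 0.057415, Gamma_yxy = 0.491186, Gamma_yyy = -0.533645; k1 = (0.138989, 0.123681, 0.087628, -0.009833)
  k2: at (x, y) = (0.023295, -0.978253), (dx/dtau, dy/dtau) = (0.141180, 0.123435); Gamma_xxx = 0.065949, Gamma_xxy = 1.445661, Gamma_xyy = -9.025828, Gamma_yxx = 0.057299, Gamma_yxy = 0.489942, Gamma_yyy = -0.528862; k2 = (0.141180, 0.123435, 0.085819, -0.010160)
  k3: at (x, y) = (0.023350, -0.978259), (dx/dtau, dy/dtau) = (0.141135, 0.123427); Gamma_xxx = 0.065975, Gamma_xxy = 1.445592, Gamma_xyy = -9.026049, Gamma_yxx = 0.057305, Gamma_yxy = 0.489917, Gamma_yyy = -0.528789; k3 = (0.141135, 0.123427, 0.085826, -0.010154)
  k4: at (x, y) = (0.026877, -0.975174), (dx/dtau, dy/dtau) = (0.143280, 0.123173); Gamma_xxx = 0.067114, Gamma_xxy = 1.437811, Gamma_xyy = -8.975643, Gamma_yxx = 0.057198, Gamma_yxy = 0.488653, Gamma_yyy = -0.523981; k4 = (0.143280, 0.123173, 0.084047, -0.010472)
  Y <- Y + (h/6)(k1 + 2k2 + 2k3 + k4): x = 0.0269, y = -0.9752, dx/dtau = 0.1433, dy/dtau = 0.1232


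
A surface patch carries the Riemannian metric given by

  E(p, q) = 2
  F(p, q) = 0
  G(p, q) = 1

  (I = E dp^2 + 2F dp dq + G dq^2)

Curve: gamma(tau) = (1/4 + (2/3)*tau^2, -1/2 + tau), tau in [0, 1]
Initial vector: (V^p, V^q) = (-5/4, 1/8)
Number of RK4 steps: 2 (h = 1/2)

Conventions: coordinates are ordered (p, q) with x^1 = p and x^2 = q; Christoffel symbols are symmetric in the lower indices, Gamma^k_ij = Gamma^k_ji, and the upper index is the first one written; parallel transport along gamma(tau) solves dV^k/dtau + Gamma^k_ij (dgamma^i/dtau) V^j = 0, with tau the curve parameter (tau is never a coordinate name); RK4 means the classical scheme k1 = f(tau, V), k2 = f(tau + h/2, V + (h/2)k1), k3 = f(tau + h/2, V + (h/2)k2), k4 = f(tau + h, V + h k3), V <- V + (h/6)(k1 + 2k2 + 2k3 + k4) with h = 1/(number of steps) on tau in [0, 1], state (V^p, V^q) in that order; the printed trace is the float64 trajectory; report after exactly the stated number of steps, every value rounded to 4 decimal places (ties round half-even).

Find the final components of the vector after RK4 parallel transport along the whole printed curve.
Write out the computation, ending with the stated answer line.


gamma'(tau) = ((4/3)*tau, 1); f(tau, V)^k = -Gamma^k_ij(gamma(tau)) gamma'^i(tau) V^j; h = 1/2; intermediate values shown to 6 dp
curve data and Christoffel symbols at the stage parameters:
  tau = 0.000000: gamma = (0.250000, -0.500000), gamma' = (0.000000, 1.000000); Gamma_ppp = 0.000000, Gamma_ppq = 0.000000, Gamma_pqq = 0.000000, Gamma_qpp = 0.000000, Gamma_qpq = 0.000000, Gamma_qqq = 0.000000
  tau = 0.250000: gamma = (0.291667, -0.250000), gamma' = (0.333333, 1.000000); Gamma_ppp = 0.000000, Gamma_ppq = 0.000000, Gamma_pqq = 0.000000, Gamma_qpp = 0.000000, Gamma_qpq = 0.000000, Gamma_qqq = 0.000000
  tau = 0.500000: gamma = (0.416667, 0.000000), gamma' = (0.666667, 1.000000); Gamma_ppp = 0.000000, Gamma_ppq = 0.000000, Gamma_pqq = 0.000000, Gamma_qpp = 0.000000, Gamma_qpq = 0.000000, Gamma_qqq = 0.000000
  tau = 0.750000: gamma = (0.625000, 0.250000), gamma' = (1.000000, 1.000000); Gamma_ppp = 0.000000, Gamma_ppq = 0.000000, Gamma_pqq = 0.000000, Gamma_qpp = 0.000000, Gamma_qpq = 0.000000, Gamma_qqq = 0.000000
  tau = 1.000000: gamma = (0.916667, 0.500000), gamma' = (1.333333, 1.000000); Gamma_ppp = 0.000000, Gamma_ppq = 0.000000, Gamma_pqq = 0.000000, Gamma_qpp = 0.000000, Gamma_qpq = 0.000000, Gamma_qqq = 0.000000
step 0: V^p = -1.2500, V^q = 0.1250
step 1: k1 = (0.000000, 0.000000), k2 = (0.000000, 0.000000), k3 = (0.000000, 0.000000), k4 = (0.000000, 0.000000); V <- V + (h/6)(k1 + 2k2 + 2k3 + k4): V^p = -1.2500, V^q = 0.1250
step 2: k1 = (0.000000, 0.000000), k2 = (0.000000, 0.000000), k3 = (0.000000, 0.000000), k4 = (0.000000, 0.000000); V <- V + (h/6)(k1 + 2k2 + 2k3 + k4): V^p = -1.2500, V^q = 0.1250

Answer: V^p = -1.2500, V^q = 0.1250


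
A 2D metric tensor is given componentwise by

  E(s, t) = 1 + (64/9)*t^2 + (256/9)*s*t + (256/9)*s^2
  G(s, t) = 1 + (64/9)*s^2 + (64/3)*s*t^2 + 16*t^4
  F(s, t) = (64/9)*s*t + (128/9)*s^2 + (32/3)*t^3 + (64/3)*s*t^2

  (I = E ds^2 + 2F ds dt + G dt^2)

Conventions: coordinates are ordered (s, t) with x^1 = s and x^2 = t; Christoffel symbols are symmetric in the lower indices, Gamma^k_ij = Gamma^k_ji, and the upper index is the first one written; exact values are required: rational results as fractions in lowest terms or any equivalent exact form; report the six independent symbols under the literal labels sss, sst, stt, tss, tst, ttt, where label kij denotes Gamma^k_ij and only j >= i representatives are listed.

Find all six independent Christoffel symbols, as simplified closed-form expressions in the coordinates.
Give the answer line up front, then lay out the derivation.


Answer: Gamma_sss = (256*s + 128*t)/(320*s^2 + 192*s*t^2 + 256*s*t + 144*t^4 + 64*t^2 + 9), Gamma_sst = (128*s + 64*t)/(320*s^2 + 192*s*t^2 + 256*s*t + 144*t^4 + 64*t^2 + 9), Gamma_stt = (384*s*t + 192*t^2)/(320*s^2 + 192*s*t^2 + 256*s*t + 144*t^4 + 64*t^2 + 9), Gamma_tss = (128*s + 192*t^2)/(320*s^2 + 192*s*t^2 + 256*s*t + 144*t^4 + 64*t^2 + 9), Gamma_tst = (64*s + 96*t^2)/(320*s^2 + 192*s*t^2 + 256*s*t + 144*t^4 + 64*t^2 + 9), Gamma_ttt = (192*s*t + 288*t^3)/(320*s^2 + 192*s*t^2 + 256*s*t + 144*t^4 + 64*t^2 + 9)

E = 1 + (64/9)*t^2 + (256/9)*s*t + (256/9)*s^2; F = (64/9)*s*t + (128/9)*s^2 + (32/3)*t^3 + (64/3)*s*t^2; G = 1 + (64/9)*s^2 + (64/3)*s*t^2 + 16*t^4
Gamma^k_ij = (1/2) g^{kl} (d_i g_jl + d_j g_il - d_l g_ij), with g^inv = (1/(EG-F^2)) [[G, -F], [-F, E]]
first partials: E_s = (256/9)*t + (512/9)*s, E_t = (128/9)*t + (256/9)*s, F_s = (64/9)*t + (256/9)*s + (64/3)*t^2, F_t = (64/9)*s + 32*t^2 + (128/3)*s*t, G_s = (128/9)*s + (64/3)*t^2, G_t = (128/3)*s*t + 64*t^3
D = EG - F^2 = 1 + (64/9)*t^2 + (256/9)*s*t + (320/9)*s^2 + (64/3)*s*t^2 + 16*t^4
expanded: Gamma^s_ss = (G E_s - 2F F_s + F E_t)/(2D), Gamma^s_st = (G E_t - F G_s)/(2D), Gamma^s_tt = (2G F_t - G G_s - F G_t)/(2D), Gamma^t_ss = (2E F_s - E E_t - F E_s)/(2D), Gamma^t_st = (E G_s - F E_t)/(2D), Gamma^t_tt = (E G_t - 2F F_t + F G_s)/(2D); substitute and cancel common factors


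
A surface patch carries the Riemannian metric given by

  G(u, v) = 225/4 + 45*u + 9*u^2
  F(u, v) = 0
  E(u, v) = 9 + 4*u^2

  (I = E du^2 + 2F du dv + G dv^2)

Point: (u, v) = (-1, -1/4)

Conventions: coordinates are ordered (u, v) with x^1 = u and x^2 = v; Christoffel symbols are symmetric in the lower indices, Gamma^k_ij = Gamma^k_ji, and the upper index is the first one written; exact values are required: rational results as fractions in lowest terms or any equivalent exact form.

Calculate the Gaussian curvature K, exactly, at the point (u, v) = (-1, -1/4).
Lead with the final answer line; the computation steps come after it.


Answer: K = -8/507

E = 13, F = 0, G = 81/4, EG - F^2 = 1053/4 at the point
E_u = -8, E_v = 0, F_u = 0, F_v = 0, G_u = 27, G_v = 0
E_vv = 0, F_uv = 0, G_uu = 18
Compute both Brioschi determinants and normalise by (EG - F^2)^2.
M1 = [[-E_vv/2 + F_uv - G_uu/2, E_u/2, F_u - E_v/2], [F_v - G_u/2, E, F], [G_v/2, F, G]] = [[-9, -4, 0], [-27/2, 13, 0], [0, 0, 81/4]]; det M1 = -13851/4
M2 = [[0, E_v/2, G_u/2], [E_v/2, E, F], [G_u/2, F, G]] = [[0, 0, 27/2], [0, 13, 0], [27/2, 0, 81/4]]; det M2 = -9477/4
det M1 - det M2 = -2187/2; K = -2187/2 / (1053/4)^2 = -8/507


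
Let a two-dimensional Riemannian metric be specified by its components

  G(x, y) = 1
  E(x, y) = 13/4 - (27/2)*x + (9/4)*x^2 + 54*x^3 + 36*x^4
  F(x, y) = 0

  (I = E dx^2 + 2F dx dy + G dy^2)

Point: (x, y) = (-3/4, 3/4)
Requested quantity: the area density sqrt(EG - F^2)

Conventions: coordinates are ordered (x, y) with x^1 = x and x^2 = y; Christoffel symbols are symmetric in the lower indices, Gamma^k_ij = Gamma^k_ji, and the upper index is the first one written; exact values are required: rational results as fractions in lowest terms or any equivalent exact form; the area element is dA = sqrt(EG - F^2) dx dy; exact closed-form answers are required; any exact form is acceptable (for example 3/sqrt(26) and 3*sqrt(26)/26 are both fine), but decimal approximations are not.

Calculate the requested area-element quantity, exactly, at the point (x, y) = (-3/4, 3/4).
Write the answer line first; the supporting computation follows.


Answer: sqrt(EG - F^2) = sqrt(13)/2

E = 13/4, F = 0, G = 1; EG - F^2 = 13/4


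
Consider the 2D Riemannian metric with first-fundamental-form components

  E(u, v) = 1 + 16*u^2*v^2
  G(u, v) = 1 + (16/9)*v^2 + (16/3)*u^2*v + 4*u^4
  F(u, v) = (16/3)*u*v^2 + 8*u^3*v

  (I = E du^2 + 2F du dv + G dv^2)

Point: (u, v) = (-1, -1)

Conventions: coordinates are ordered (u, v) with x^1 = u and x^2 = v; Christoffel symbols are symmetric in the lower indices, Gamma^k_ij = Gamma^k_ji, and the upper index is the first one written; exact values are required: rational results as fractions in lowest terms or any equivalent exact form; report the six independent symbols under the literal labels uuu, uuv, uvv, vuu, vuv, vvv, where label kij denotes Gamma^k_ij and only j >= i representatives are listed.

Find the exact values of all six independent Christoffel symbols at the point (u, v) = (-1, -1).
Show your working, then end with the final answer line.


E = 17, F = 8/3, G = 13/9 at the point
E_u = -32, E_v = -32, F_u = -56/3, F_v = 8/3, G_u = -16/3, G_v = 16/9
EG - F^2 = 157/9;  g^inv = (9/157) * [[13/9, -8/3], [-8/3, 17]]
first-kind symbols [ij,l] = (1/2)(d_i g_jl + d_j g_il - d_l g_ij): [uu,u] = E_u/2 = -16, [uu,v] = F_u - E_v/2 = -8/3, [uv,u] = E_v/2 = -16, [uv,v] = G_u/2 = -8/3, [vv,u] = F_v - G_u/2 = 16/3, [vv,v] = G_v/2 = 8/9
Gamma^u_ij = (G*[ij,u] - F*[ij,v])/(EG - F^2), Gamma^v_ij = (E*[ij,v] - F*[ij,u])/(EG - F^2)

Answer: Gamma_uuu = -144/157, Gamma_uuv = -144/157, Gamma_uvv = 48/157, Gamma_vuu = -24/157, Gamma_vuv = -24/157, Gamma_vvv = 8/157


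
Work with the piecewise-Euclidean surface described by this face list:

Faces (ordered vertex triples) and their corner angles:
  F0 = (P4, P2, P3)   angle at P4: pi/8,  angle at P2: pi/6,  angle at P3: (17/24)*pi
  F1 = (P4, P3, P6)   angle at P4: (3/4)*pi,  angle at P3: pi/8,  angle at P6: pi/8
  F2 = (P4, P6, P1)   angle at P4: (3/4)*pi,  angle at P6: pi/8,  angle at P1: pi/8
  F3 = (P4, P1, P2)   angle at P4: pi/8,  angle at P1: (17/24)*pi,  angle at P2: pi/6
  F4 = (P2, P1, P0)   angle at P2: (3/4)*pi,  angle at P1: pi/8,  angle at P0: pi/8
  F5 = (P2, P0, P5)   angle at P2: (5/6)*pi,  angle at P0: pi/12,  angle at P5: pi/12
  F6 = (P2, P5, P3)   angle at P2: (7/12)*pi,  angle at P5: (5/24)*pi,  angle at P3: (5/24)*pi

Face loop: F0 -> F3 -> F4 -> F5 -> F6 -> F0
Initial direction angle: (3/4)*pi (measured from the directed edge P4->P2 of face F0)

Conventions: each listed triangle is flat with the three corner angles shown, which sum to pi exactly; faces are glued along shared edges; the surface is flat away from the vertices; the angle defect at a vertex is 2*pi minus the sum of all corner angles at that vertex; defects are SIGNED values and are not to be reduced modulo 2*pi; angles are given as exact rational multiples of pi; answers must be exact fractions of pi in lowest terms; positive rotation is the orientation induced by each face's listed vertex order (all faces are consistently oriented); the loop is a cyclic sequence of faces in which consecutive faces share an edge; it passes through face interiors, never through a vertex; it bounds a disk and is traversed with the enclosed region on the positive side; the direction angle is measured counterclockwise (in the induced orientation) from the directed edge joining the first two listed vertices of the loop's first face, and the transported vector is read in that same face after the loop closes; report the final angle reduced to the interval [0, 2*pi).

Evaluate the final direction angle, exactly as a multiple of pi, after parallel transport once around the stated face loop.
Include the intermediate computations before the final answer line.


enclosed vertex P2: corner angles sum to (5/2)*pi, defect = 2*pi - (5/2)*pi = -pi/2
the rotation equals the total enclosed defect, so the final angle is initial + defects (mod 2*pi)
final angle = (3/4)*pi - pi/2 = pi/4 (mod 2*pi)

Answer: final direction angle = pi/4


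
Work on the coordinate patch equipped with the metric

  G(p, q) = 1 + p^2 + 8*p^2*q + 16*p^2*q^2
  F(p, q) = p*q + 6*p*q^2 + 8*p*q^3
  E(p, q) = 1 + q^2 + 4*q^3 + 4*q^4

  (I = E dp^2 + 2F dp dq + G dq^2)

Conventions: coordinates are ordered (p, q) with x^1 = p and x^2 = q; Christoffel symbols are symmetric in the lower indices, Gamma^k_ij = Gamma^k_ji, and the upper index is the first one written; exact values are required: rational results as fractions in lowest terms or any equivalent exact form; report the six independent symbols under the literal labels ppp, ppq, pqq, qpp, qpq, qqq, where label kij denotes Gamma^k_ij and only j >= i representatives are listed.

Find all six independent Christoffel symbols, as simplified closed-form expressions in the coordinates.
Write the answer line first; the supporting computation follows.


Answer: Gamma_ppp = 0, Gamma_ppq = (8*q^3 + 6*q^2 + q)/(16*p^2*q^2 + 8*p^2*q + p^2 + 4*q^4 + 4*q^3 + q^2 + 1), Gamma_pqq = (8*p*q^2 + 4*p*q)/(16*p^2*q^2 + 8*p^2*q + p^2 + 4*q^4 + 4*q^3 + q^2 + 1), Gamma_qpp = 0, Gamma_qpq = (16*p*q^2 + 8*p*q + p)/(16*p^2*q^2 + 8*p^2*q + p^2 + 4*q^4 + 4*q^3 + q^2 + 1), Gamma_qqq = (16*p^2*q + 4*p^2)/(16*p^2*q^2 + 8*p^2*q + p^2 + 4*q^4 + 4*q^3 + q^2 + 1)

E = 1 + q^2 + 4*q^3 + 4*q^4; F = p*q + 6*p*q^2 + 8*p*q^3; G = 1 + p^2 + 8*p^2*q + 16*p^2*q^2
Gamma^k_ij = (1/2) g^{kl} (d_i g_jl + d_j g_il - d_l g_ij), with g^inv = (1/(EG-F^2)) [[G, -F], [-F, E]]
first partials: E_p = 0, E_q = 2*q + 12*q^2 + 16*q^3, F_p = q + 6*q^2 + 8*q^3, F_q = p + 12*p*q + 24*p*q^2, G_p = 2*p + 16*p*q + 32*p*q^2, G_q = 8*p^2 + 32*p^2*q
D = EG - F^2 = 1 + q^2 + p^2 + 4*q^3 + 8*p^2*q + 4*q^4 + 16*p^2*q^2
expanded: Gamma^p_pp = (G E_p - 2F F_p + F E_q)/(2D), Gamma^p_pq = (G E_q - F G_p)/(2D), Gamma^p_qq = (2G F_q - G G_p - F G_q)/(2D), Gamma^q_pp = (2E F_p - E E_q - F E_p)/(2D), Gamma^q_pq = (E G_p - F E_q)/(2D), Gamma^q_qq = (E G_q - 2F F_q + F G_p)/(2D); substitute and cancel common factors


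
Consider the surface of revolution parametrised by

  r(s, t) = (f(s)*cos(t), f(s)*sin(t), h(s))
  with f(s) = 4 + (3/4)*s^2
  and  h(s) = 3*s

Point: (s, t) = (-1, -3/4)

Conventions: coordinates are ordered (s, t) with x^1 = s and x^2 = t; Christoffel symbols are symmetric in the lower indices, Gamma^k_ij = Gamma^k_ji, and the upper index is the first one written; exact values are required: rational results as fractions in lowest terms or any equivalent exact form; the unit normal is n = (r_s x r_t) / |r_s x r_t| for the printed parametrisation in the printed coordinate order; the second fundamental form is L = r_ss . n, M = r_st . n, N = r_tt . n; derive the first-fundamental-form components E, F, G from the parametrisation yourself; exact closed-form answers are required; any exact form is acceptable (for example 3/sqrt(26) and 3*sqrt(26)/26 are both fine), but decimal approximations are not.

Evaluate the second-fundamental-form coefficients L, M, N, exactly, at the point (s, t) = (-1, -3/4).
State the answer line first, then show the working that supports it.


Answer: L = -3*sqrt(5)/5, M = 0, N = 19*sqrt(5)/10

f = 19/4, f' = -3/2, f'' = 3/2, h' = 3, h'' = 0
E = 45/4, F = 0, G = 361/16; answer radicand W^2 = 45/4
unnormalised second-form numerators: l = -9/2, m = 0, n = 57/4; L = l/sqrt(45/4), and similarly M = m/sqrt(W^2), N = n/sqrt(W^2)


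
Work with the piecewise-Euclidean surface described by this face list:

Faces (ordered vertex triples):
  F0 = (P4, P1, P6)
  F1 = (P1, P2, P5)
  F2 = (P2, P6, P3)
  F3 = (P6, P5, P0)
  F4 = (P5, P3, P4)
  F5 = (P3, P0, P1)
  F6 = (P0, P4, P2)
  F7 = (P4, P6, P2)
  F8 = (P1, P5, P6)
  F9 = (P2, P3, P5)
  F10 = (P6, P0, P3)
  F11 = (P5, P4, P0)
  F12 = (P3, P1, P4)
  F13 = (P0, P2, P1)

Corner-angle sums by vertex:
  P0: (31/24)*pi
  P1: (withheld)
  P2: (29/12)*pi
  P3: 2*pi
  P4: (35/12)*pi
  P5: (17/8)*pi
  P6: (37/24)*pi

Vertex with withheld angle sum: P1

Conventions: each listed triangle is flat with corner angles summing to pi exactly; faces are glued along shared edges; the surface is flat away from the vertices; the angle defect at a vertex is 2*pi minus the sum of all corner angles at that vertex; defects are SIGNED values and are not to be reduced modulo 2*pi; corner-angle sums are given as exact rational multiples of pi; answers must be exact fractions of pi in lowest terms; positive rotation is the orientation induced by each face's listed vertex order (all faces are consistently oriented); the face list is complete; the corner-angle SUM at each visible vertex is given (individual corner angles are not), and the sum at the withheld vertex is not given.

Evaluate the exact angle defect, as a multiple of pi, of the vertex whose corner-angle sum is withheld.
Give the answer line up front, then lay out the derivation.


Answer: defect(P1) = (7/24)*pi

V = 7, E = 21, F = 14; chi = V - E + F = 0
Gauss-Bonnet: total defect = 2*pi*chi = 0; visible defects sum to (-7/24)*pi
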